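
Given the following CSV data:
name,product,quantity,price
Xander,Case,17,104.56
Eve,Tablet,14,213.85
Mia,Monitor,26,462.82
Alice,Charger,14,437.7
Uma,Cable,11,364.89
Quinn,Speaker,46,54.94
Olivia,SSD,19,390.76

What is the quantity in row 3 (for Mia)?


Row 3: Mia
Column 'quantity' = 26

ANSWER: 26


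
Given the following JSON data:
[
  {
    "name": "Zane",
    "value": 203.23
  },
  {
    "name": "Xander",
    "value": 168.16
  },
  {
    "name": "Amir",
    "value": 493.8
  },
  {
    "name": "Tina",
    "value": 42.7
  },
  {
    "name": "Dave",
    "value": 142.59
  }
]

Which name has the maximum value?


Comparing values:
  Zane: 203.23
  Xander: 168.16
  Amir: 493.8
  Tina: 42.7
  Dave: 142.59
Maximum: Amir (493.8)

ANSWER: Amir


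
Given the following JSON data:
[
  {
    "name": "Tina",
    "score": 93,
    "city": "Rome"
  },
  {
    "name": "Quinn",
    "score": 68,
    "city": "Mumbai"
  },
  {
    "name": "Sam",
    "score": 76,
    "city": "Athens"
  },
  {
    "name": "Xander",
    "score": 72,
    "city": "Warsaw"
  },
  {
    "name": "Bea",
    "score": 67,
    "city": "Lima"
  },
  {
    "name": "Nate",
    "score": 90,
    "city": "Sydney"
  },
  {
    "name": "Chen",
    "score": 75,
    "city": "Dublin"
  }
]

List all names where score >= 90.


Filtering records where score >= 90:
  Tina (score=93) -> YES
  Quinn (score=68) -> no
  Sam (score=76) -> no
  Xander (score=72) -> no
  Bea (score=67) -> no
  Nate (score=90) -> YES
  Chen (score=75) -> no


ANSWER: Tina, Nate


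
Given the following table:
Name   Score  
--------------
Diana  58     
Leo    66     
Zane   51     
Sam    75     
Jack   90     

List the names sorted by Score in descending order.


Sorting by Score (descending):
  Jack: 90
  Sam: 75
  Leo: 66
  Diana: 58
  Zane: 51


ANSWER: Jack, Sam, Leo, Diana, Zane


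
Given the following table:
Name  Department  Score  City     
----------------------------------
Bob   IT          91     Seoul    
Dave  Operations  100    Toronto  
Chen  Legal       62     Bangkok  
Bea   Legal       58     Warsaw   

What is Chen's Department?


Row 3: Chen
Department = Legal

ANSWER: Legal


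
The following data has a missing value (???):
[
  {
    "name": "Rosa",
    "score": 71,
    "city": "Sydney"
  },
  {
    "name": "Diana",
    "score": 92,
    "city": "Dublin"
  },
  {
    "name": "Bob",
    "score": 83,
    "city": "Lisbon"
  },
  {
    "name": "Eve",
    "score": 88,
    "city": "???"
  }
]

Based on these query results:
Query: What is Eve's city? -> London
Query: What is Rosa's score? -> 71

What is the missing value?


The missing value is Eve's city
From query: Eve's city = London

ANSWER: London


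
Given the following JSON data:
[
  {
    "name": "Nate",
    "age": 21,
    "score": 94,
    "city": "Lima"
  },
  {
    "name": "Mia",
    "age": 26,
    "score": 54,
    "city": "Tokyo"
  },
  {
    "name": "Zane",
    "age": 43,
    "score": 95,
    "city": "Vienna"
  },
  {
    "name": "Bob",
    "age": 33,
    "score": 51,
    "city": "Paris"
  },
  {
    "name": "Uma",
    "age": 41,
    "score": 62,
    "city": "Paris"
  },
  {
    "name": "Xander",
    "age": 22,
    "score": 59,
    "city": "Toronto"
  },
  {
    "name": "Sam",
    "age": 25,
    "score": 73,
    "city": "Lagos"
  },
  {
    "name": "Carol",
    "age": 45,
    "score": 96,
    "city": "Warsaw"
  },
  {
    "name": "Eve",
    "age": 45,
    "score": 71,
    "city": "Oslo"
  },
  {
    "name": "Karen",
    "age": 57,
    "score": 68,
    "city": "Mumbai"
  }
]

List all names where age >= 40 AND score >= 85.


Checking both conditions:
  Nate (age=21, score=94) -> no
  Mia (age=26, score=54) -> no
  Zane (age=43, score=95) -> YES
  Bob (age=33, score=51) -> no
  Uma (age=41, score=62) -> no
  Xander (age=22, score=59) -> no
  Sam (age=25, score=73) -> no
  Carol (age=45, score=96) -> YES
  Eve (age=45, score=71) -> no
  Karen (age=57, score=68) -> no


ANSWER: Zane, Carol


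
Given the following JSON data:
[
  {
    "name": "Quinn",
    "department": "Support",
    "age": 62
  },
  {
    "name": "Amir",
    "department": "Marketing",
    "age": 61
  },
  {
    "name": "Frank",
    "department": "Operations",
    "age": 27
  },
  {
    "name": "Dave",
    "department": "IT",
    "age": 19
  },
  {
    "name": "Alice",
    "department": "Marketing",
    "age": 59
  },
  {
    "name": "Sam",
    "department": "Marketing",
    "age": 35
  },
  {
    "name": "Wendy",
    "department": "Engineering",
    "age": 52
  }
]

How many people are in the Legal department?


Scanning records for department = Legal
  No matches found
Count: 0

ANSWER: 0


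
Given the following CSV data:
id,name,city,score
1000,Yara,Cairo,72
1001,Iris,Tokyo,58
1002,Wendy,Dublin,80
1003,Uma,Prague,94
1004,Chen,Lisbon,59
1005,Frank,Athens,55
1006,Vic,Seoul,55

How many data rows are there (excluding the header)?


Counting rows (excluding header):
Header: id,name,city,score
Data rows: 7

ANSWER: 7


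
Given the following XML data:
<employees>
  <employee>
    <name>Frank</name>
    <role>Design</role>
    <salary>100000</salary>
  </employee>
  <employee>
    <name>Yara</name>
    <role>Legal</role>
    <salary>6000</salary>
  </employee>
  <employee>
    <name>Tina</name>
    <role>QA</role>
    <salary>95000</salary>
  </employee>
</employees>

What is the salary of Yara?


Searching for <employee> with <name>Yara</name>
Found at position 2
<salary>6000</salary>

ANSWER: 6000


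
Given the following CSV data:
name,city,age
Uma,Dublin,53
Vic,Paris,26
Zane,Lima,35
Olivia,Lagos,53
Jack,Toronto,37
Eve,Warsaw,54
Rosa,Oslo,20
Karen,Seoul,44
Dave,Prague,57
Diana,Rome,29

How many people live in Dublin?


Scanning city column for 'Dublin':
  Row 1: Uma -> MATCH
Total matches: 1

ANSWER: 1


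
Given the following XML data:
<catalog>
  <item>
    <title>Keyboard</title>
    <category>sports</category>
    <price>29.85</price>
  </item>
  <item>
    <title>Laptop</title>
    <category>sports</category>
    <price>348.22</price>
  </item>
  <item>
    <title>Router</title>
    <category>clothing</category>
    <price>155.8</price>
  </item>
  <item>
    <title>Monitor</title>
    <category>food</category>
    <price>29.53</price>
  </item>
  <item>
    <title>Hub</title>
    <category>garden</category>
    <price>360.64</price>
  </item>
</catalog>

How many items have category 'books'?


Scanning <item> elements for <category>books</category>:
Count: 0

ANSWER: 0


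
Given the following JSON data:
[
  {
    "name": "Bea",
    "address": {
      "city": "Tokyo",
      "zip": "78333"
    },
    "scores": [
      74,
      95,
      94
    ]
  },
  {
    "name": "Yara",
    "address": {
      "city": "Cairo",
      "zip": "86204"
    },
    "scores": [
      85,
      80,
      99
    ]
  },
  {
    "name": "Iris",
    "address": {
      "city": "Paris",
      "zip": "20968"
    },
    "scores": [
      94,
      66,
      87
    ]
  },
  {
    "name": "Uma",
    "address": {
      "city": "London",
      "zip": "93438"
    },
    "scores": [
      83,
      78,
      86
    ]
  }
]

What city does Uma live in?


Path: records[3].address.city
Value: London

ANSWER: London


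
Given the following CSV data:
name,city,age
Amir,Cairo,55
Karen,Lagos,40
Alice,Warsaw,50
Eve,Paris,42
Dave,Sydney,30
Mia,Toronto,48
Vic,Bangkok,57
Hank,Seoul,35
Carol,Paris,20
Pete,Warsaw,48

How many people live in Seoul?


Scanning city column for 'Seoul':
  Row 8: Hank -> MATCH
Total matches: 1

ANSWER: 1


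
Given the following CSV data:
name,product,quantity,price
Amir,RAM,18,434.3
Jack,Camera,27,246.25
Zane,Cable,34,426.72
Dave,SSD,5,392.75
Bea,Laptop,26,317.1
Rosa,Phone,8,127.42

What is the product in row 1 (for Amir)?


Row 1: Amir
Column 'product' = RAM

ANSWER: RAM


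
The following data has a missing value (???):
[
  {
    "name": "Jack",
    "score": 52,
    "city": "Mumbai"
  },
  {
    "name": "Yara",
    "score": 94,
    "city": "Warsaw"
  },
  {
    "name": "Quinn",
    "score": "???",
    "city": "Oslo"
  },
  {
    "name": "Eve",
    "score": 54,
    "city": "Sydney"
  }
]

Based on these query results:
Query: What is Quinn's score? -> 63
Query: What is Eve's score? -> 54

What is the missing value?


The missing value is Quinn's score
From query: Quinn's score = 63

ANSWER: 63


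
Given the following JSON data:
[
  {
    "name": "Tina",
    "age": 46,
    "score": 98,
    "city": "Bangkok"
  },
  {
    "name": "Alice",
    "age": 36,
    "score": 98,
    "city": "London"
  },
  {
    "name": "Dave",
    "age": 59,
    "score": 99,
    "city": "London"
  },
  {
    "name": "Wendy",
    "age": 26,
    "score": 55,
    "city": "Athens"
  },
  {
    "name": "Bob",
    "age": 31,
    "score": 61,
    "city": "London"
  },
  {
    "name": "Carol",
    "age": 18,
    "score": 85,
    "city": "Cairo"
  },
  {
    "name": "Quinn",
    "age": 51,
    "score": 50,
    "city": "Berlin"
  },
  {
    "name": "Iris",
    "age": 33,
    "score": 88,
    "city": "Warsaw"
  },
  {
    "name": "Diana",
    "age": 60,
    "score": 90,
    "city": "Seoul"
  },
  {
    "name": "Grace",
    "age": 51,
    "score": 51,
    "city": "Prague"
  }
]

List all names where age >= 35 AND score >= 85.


Checking both conditions:
  Tina (age=46, score=98) -> YES
  Alice (age=36, score=98) -> YES
  Dave (age=59, score=99) -> YES
  Wendy (age=26, score=55) -> no
  Bob (age=31, score=61) -> no
  Carol (age=18, score=85) -> no
  Quinn (age=51, score=50) -> no
  Iris (age=33, score=88) -> no
  Diana (age=60, score=90) -> YES
  Grace (age=51, score=51) -> no


ANSWER: Tina, Alice, Dave, Diana


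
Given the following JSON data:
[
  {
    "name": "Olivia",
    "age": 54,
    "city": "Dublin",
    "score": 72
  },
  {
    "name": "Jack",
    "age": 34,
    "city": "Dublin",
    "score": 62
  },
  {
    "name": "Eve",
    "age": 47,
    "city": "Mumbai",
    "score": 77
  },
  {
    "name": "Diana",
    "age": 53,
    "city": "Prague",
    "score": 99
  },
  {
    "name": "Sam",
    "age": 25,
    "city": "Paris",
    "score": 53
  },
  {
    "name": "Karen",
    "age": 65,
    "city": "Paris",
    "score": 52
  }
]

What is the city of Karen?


Looking up record where name = Karen
Record index: 5
Field 'city' = Paris

ANSWER: Paris


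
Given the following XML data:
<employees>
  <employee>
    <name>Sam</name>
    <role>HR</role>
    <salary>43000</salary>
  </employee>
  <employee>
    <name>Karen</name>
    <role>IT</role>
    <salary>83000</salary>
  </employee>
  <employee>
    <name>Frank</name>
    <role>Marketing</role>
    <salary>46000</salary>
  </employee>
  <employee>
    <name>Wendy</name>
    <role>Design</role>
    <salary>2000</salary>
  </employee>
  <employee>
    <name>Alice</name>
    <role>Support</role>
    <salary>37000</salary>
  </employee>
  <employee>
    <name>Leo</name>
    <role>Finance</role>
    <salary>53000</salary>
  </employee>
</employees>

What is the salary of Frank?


Searching for <employee> with <name>Frank</name>
Found at position 3
<salary>46000</salary>

ANSWER: 46000


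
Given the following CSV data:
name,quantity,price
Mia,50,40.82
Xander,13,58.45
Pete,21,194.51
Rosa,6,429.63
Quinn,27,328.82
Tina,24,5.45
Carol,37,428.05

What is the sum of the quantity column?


Values in 'quantity' column:
  Row 1: 50
  Row 2: 13
  Row 3: 21
  Row 4: 6
  Row 5: 27
  Row 6: 24
  Row 7: 37
Sum = 50 + 13 + 21 + 6 + 27 + 24 + 37 = 178

ANSWER: 178


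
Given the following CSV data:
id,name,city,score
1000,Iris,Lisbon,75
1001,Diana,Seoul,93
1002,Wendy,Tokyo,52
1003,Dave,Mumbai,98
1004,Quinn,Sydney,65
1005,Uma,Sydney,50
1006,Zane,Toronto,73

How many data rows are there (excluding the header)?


Counting rows (excluding header):
Header: id,name,city,score
Data rows: 7

ANSWER: 7


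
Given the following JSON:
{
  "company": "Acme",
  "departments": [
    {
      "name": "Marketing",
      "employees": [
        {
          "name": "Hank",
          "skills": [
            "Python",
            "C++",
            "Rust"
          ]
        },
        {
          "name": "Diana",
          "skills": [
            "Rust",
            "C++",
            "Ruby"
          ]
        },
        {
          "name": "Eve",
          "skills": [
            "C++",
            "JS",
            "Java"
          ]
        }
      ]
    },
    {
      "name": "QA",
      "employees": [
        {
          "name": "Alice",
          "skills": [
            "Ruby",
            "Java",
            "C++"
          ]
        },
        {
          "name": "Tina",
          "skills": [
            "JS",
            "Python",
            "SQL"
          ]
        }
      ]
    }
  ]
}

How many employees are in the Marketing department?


Path: departments[0].employees
Count: 3

ANSWER: 3


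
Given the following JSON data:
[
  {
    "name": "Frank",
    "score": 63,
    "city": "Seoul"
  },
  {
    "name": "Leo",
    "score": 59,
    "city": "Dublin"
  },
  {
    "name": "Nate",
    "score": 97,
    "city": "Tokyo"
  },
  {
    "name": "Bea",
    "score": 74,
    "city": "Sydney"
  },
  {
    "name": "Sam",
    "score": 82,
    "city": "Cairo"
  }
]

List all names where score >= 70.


Filtering records where score >= 70:
  Frank (score=63) -> no
  Leo (score=59) -> no
  Nate (score=97) -> YES
  Bea (score=74) -> YES
  Sam (score=82) -> YES


ANSWER: Nate, Bea, Sam


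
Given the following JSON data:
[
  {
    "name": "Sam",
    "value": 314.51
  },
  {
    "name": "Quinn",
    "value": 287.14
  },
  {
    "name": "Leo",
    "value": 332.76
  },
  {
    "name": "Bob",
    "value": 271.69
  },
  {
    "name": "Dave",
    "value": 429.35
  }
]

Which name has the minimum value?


Comparing values:
  Sam: 314.51
  Quinn: 287.14
  Leo: 332.76
  Bob: 271.69
  Dave: 429.35
Minimum: Bob (271.69)

ANSWER: Bob


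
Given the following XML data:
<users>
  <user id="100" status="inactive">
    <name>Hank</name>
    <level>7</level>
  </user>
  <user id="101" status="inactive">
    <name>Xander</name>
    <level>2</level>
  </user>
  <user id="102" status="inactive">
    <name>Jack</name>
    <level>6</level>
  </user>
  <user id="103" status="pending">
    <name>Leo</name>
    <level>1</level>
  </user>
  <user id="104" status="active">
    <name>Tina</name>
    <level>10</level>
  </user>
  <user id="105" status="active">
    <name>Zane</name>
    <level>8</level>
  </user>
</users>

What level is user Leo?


Finding user: Leo
<level>1</level>

ANSWER: 1


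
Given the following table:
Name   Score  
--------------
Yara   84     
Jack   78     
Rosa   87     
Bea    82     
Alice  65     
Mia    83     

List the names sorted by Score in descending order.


Sorting by Score (descending):
  Rosa: 87
  Yara: 84
  Mia: 83
  Bea: 82
  Jack: 78
  Alice: 65


ANSWER: Rosa, Yara, Mia, Bea, Jack, Alice


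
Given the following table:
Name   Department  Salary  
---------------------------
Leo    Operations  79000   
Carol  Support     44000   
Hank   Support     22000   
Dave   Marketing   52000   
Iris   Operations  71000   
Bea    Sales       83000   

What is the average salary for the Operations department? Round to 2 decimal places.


Operations department members:
  Leo: 79000
  Iris: 71000
Sum = 150000
Count = 2
Average = 150000 / 2 = 75000.00

ANSWER: 75000.00


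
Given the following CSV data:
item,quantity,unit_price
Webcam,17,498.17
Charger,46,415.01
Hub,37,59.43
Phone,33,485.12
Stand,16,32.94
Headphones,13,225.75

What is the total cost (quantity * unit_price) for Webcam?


Row: Webcam
quantity = 17
unit_price = 498.17
total = 17 * 498.17 = 8468.89

ANSWER: 8468.89


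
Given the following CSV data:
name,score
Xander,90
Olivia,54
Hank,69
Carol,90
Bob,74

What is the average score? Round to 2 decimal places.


Scores: 90, 54, 69, 90, 74
Sum = 377
Count = 5
Average = 377 / 5 = 75.40

ANSWER: 75.40


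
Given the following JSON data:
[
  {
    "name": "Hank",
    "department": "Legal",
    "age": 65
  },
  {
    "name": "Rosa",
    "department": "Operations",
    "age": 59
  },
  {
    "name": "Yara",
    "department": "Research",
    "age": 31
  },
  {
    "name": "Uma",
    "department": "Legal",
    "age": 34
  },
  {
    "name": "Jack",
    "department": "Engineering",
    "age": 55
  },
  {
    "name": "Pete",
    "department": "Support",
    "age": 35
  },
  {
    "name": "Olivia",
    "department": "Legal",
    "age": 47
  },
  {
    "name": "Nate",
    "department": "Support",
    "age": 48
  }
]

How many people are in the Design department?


Scanning records for department = Design
  No matches found
Count: 0

ANSWER: 0


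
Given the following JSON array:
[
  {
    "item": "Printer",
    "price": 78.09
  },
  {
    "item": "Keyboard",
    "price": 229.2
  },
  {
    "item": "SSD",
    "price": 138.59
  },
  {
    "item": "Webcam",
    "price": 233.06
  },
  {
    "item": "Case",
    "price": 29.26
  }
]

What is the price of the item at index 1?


Array index 1 -> Keyboard
price = 229.2

ANSWER: 229.2


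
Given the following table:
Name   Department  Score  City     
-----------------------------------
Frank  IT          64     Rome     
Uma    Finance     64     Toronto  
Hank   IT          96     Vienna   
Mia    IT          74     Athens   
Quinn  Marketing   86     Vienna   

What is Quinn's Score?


Row 5: Quinn
Score = 86

ANSWER: 86


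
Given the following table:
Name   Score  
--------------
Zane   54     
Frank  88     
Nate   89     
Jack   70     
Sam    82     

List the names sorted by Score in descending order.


Sorting by Score (descending):
  Nate: 89
  Frank: 88
  Sam: 82
  Jack: 70
  Zane: 54


ANSWER: Nate, Frank, Sam, Jack, Zane


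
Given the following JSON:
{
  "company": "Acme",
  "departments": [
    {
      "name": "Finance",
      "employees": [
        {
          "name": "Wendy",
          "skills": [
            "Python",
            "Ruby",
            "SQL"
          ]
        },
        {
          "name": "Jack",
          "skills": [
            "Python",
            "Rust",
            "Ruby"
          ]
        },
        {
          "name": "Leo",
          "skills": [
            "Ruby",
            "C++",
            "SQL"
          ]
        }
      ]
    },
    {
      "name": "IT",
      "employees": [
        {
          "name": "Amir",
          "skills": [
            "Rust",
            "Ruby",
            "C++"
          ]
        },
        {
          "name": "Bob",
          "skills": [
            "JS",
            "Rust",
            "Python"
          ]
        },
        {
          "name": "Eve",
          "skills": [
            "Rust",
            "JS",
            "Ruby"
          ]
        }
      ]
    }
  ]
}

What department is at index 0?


Path: departments[0].name
Value: Finance

ANSWER: Finance


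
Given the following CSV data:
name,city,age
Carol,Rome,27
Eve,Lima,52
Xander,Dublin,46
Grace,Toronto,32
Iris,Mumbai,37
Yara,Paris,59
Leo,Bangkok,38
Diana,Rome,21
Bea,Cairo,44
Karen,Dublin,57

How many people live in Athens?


Scanning city column for 'Athens':
Total matches: 0

ANSWER: 0


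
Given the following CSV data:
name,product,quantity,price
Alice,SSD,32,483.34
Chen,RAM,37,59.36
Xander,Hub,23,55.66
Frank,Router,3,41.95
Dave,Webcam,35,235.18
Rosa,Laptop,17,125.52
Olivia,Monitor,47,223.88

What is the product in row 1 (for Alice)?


Row 1: Alice
Column 'product' = SSD

ANSWER: SSD


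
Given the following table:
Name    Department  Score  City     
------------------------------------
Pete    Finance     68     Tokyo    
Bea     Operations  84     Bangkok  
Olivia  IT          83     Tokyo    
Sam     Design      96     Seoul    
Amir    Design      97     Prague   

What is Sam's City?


Row 4: Sam
City = Seoul

ANSWER: Seoul


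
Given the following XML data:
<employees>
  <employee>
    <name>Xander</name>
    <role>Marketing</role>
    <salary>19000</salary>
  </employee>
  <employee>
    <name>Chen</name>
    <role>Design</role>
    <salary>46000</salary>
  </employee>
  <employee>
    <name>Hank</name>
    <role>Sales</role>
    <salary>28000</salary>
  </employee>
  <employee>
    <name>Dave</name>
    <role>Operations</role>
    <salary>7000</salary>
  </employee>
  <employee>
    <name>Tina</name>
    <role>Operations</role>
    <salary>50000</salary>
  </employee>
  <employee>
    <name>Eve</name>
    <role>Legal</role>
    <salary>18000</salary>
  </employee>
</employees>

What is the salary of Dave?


Searching for <employee> with <name>Dave</name>
Found at position 4
<salary>7000</salary>

ANSWER: 7000


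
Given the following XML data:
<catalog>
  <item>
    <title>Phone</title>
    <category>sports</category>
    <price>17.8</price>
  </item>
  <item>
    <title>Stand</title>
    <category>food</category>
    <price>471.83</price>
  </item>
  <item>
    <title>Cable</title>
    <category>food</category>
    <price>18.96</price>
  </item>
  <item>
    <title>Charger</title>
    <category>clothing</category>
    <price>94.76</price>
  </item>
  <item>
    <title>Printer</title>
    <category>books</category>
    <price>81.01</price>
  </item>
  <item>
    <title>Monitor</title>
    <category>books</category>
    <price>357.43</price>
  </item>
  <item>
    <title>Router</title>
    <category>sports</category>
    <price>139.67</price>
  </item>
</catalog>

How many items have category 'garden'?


Scanning <item> elements for <category>garden</category>:
Count: 0

ANSWER: 0


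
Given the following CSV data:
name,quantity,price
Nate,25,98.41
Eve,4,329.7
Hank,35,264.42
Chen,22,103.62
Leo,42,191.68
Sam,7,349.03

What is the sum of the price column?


Values in 'price' column:
  Row 1: 98.41
  Row 2: 329.7
  Row 3: 264.42
  Row 4: 103.62
  Row 5: 191.68
  Row 6: 349.03
Sum = 98.41 + 329.7 + 264.42 + 103.62 + 191.68 + 349.03 = 1336.86

ANSWER: 1336.86


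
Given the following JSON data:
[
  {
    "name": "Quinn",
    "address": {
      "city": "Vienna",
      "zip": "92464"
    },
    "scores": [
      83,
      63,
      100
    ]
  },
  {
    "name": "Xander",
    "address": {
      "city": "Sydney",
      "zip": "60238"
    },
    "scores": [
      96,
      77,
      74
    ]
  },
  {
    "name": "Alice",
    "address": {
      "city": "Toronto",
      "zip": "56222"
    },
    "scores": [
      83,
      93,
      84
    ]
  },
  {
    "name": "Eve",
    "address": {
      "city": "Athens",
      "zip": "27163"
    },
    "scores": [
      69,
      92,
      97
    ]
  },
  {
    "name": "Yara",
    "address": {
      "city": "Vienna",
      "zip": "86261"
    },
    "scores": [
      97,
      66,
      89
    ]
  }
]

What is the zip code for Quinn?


Path: records[0].address.zip
Value: 92464

ANSWER: 92464


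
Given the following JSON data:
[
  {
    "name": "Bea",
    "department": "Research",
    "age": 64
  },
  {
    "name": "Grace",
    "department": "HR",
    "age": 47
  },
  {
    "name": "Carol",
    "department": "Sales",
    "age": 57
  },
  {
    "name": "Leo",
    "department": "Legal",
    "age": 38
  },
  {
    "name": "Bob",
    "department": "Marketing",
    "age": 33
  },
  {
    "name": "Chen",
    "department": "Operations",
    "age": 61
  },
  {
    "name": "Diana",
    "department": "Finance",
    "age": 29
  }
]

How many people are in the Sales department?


Scanning records for department = Sales
  Record 2: Carol
Count: 1

ANSWER: 1


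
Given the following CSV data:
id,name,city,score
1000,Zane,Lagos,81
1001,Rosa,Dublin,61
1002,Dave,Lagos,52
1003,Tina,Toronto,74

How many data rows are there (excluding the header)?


Counting rows (excluding header):
Header: id,name,city,score
Data rows: 4

ANSWER: 4


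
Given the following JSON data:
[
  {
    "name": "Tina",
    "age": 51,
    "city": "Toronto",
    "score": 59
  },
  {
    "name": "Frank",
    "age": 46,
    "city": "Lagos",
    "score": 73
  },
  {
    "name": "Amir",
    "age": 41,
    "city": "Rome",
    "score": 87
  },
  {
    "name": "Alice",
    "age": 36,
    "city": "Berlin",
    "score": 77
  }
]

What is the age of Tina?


Looking up record where name = Tina
Record index: 0
Field 'age' = 51

ANSWER: 51


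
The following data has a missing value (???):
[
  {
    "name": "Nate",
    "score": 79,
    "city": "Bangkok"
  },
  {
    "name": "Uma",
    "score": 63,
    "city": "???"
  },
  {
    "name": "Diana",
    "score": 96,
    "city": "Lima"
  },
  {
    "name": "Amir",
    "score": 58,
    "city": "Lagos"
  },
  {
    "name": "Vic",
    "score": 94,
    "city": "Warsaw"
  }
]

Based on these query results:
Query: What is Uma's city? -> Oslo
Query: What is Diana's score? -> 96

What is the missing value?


The missing value is Uma's city
From query: Uma's city = Oslo

ANSWER: Oslo


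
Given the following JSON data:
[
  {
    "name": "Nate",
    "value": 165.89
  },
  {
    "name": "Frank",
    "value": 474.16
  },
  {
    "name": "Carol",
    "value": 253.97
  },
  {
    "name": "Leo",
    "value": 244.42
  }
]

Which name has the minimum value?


Comparing values:
  Nate: 165.89
  Frank: 474.16
  Carol: 253.97
  Leo: 244.42
Minimum: Nate (165.89)

ANSWER: Nate


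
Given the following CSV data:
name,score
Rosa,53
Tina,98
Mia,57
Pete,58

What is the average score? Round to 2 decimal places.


Scores: 53, 98, 57, 58
Sum = 266
Count = 4
Average = 266 / 4 = 66.50

ANSWER: 66.50


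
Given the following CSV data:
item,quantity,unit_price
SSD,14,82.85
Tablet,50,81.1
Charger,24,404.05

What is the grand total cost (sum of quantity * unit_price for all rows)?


Computing row totals:
  SSD: 14 * 82.85 = 1159.9
  Tablet: 50 * 81.1 = 4055.0
  Charger: 24 * 404.05 = 9697.2
Grand total = 1159.9 + 4055.0 + 9697.2 = 14912.1

ANSWER: 14912.1


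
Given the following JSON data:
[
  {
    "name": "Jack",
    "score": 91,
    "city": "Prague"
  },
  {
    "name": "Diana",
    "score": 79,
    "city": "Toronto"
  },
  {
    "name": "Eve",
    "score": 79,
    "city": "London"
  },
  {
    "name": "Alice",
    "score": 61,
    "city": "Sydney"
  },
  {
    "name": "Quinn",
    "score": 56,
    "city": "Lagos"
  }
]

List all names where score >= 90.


Filtering records where score >= 90:
  Jack (score=91) -> YES
  Diana (score=79) -> no
  Eve (score=79) -> no
  Alice (score=61) -> no
  Quinn (score=56) -> no


ANSWER: Jack


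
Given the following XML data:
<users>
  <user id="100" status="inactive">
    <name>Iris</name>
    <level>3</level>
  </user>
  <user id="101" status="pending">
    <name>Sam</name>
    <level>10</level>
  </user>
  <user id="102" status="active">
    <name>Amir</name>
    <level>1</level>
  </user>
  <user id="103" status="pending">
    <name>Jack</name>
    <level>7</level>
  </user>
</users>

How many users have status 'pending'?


Counting users with status='pending':
  Sam (id=101) -> MATCH
  Jack (id=103) -> MATCH
Count: 2

ANSWER: 2


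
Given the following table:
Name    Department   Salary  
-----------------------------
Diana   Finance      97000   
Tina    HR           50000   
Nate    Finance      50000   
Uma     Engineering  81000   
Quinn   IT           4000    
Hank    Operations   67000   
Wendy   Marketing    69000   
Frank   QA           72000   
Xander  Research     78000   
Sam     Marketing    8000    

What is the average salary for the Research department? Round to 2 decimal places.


Research department members:
  Xander: 78000
Sum = 78000
Count = 1
Average = 78000 / 1 = 78000.00

ANSWER: 78000.00


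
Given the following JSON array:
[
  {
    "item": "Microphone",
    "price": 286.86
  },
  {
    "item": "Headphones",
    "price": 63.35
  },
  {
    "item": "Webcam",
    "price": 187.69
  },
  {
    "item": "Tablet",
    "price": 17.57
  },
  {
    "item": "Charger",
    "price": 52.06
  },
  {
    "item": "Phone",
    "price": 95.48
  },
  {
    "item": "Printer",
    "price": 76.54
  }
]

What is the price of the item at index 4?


Array index 4 -> Charger
price = 52.06

ANSWER: 52.06


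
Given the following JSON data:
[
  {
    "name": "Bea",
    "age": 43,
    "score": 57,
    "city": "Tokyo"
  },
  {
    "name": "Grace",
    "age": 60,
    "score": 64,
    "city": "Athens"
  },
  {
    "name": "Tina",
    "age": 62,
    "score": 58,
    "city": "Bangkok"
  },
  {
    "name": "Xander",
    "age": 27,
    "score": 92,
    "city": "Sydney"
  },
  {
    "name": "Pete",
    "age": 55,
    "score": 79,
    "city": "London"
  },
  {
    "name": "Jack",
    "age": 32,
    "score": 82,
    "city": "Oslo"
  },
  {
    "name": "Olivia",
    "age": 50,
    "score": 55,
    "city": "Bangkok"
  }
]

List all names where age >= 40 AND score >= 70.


Checking both conditions:
  Bea (age=43, score=57) -> no
  Grace (age=60, score=64) -> no
  Tina (age=62, score=58) -> no
  Xander (age=27, score=92) -> no
  Pete (age=55, score=79) -> YES
  Jack (age=32, score=82) -> no
  Olivia (age=50, score=55) -> no


ANSWER: Pete


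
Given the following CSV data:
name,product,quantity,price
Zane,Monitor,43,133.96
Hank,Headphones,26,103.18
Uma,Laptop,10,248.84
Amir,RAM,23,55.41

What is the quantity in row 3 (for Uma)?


Row 3: Uma
Column 'quantity' = 10

ANSWER: 10


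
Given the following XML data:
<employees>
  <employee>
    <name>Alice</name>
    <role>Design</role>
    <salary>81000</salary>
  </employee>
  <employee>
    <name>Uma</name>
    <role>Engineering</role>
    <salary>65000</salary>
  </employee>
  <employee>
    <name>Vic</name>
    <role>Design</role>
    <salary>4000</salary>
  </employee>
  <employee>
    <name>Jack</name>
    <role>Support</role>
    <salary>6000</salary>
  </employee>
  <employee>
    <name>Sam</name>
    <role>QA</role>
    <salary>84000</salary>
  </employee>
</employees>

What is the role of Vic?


Searching for <employee> with <name>Vic</name>
Found at position 3
<role>Design</role>

ANSWER: Design


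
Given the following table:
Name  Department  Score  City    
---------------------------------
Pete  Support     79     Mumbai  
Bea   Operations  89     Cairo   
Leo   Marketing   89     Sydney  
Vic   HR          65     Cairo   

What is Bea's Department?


Row 2: Bea
Department = Operations

ANSWER: Operations


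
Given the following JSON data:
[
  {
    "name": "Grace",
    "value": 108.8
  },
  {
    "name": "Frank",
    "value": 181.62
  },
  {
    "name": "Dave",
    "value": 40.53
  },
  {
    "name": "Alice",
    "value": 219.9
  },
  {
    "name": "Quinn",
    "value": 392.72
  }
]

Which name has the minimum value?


Comparing values:
  Grace: 108.8
  Frank: 181.62
  Dave: 40.53
  Alice: 219.9
  Quinn: 392.72
Minimum: Dave (40.53)

ANSWER: Dave


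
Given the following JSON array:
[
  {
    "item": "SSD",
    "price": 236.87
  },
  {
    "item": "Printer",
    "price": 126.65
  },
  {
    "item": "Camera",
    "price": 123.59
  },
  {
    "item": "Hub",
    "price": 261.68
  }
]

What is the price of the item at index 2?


Array index 2 -> Camera
price = 123.59

ANSWER: 123.59


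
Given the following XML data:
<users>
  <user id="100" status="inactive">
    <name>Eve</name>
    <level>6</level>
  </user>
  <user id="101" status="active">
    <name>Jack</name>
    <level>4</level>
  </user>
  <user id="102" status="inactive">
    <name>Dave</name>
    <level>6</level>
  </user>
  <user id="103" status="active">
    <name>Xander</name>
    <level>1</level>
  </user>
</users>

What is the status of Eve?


Finding user with name = Eve
user id="100" status="inactive"

ANSWER: inactive


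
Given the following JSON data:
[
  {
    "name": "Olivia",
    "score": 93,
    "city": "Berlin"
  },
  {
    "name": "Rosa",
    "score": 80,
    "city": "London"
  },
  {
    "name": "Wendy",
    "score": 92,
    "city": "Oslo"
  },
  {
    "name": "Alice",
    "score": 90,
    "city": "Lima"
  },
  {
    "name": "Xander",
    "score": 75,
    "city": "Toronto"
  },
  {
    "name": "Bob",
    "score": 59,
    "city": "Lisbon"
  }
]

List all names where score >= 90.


Filtering records where score >= 90:
  Olivia (score=93) -> YES
  Rosa (score=80) -> no
  Wendy (score=92) -> YES
  Alice (score=90) -> YES
  Xander (score=75) -> no
  Bob (score=59) -> no


ANSWER: Olivia, Wendy, Alice


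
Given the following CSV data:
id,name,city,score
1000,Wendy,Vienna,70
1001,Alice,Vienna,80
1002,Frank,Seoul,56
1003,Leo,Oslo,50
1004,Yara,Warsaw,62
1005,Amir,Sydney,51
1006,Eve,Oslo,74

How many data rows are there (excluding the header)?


Counting rows (excluding header):
Header: id,name,city,score
Data rows: 7

ANSWER: 7


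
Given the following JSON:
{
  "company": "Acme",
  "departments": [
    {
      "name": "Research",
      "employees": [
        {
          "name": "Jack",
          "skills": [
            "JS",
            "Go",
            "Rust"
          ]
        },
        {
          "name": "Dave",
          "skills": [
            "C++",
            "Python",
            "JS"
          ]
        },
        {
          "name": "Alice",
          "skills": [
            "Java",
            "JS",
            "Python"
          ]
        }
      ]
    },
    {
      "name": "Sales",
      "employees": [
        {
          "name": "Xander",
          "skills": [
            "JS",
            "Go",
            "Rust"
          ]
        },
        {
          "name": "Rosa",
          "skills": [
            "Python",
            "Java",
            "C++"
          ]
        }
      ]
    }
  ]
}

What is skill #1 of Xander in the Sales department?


Path: departments[1].employees[0].skills[0]
Value: JS

ANSWER: JS


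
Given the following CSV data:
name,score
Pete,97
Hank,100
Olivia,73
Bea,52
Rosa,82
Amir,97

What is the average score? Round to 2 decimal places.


Scores: 97, 100, 73, 52, 82, 97
Sum = 501
Count = 6
Average = 501 / 6 = 83.50

ANSWER: 83.50


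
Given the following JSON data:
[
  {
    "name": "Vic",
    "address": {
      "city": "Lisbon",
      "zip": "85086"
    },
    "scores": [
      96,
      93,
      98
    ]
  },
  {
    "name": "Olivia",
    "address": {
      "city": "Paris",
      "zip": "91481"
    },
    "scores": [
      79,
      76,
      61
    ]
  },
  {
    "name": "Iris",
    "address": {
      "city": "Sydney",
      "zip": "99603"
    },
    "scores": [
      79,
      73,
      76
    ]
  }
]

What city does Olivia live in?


Path: records[1].address.city
Value: Paris

ANSWER: Paris


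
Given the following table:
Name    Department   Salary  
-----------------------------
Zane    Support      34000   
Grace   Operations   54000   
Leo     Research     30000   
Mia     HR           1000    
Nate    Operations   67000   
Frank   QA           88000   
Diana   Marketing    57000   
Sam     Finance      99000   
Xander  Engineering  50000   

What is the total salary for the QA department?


QA department members:
  Frank: 88000
Total = 88000 = 88000

ANSWER: 88000


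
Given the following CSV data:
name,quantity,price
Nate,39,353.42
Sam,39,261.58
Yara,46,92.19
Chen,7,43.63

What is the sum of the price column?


Values in 'price' column:
  Row 1: 353.42
  Row 2: 261.58
  Row 3: 92.19
  Row 4: 43.63
Sum = 353.42 + 261.58 + 92.19 + 43.63 = 750.82

ANSWER: 750.82


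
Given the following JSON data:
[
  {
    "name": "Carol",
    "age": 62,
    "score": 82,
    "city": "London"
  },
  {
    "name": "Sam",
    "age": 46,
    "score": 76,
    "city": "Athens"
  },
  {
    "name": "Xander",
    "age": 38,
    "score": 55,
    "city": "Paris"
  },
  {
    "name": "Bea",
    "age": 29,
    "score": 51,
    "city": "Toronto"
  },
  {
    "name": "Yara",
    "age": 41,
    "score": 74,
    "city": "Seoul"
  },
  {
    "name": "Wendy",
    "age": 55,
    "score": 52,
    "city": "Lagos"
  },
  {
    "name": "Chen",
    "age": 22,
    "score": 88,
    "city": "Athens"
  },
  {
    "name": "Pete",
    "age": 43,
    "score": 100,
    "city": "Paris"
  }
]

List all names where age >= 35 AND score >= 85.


Checking both conditions:
  Carol (age=62, score=82) -> no
  Sam (age=46, score=76) -> no
  Xander (age=38, score=55) -> no
  Bea (age=29, score=51) -> no
  Yara (age=41, score=74) -> no
  Wendy (age=55, score=52) -> no
  Chen (age=22, score=88) -> no
  Pete (age=43, score=100) -> YES


ANSWER: Pete


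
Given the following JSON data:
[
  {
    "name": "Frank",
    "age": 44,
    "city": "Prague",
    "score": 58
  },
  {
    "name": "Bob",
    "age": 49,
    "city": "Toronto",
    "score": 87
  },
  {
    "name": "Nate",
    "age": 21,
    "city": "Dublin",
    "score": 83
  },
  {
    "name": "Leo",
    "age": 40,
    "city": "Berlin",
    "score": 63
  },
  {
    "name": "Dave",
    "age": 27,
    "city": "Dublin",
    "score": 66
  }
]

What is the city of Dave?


Looking up record where name = Dave
Record index: 4
Field 'city' = Dublin

ANSWER: Dublin


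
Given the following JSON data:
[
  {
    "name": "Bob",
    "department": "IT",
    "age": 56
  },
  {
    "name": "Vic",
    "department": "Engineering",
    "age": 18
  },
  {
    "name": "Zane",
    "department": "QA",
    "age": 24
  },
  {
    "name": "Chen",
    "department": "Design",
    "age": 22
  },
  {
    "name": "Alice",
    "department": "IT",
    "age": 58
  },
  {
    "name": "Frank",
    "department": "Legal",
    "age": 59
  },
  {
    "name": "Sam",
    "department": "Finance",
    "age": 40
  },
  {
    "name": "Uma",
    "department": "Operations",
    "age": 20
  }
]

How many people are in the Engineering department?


Scanning records for department = Engineering
  Record 1: Vic
Count: 1

ANSWER: 1


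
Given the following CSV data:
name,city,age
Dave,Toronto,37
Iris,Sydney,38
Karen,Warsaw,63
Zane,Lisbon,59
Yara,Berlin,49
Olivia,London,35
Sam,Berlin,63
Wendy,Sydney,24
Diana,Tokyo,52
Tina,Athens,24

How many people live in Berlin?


Scanning city column for 'Berlin':
  Row 5: Yara -> MATCH
  Row 7: Sam -> MATCH
Total matches: 2

ANSWER: 2


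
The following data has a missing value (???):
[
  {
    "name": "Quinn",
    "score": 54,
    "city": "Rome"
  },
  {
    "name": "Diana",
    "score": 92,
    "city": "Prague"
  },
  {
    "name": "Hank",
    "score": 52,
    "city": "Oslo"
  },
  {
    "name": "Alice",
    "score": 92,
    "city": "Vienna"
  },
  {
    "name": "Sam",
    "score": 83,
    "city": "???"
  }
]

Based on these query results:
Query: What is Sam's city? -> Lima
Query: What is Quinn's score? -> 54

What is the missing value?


The missing value is Sam's city
From query: Sam's city = Lima

ANSWER: Lima


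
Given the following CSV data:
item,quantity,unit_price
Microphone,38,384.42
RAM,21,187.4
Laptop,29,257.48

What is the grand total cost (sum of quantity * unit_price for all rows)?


Computing row totals:
  Microphone: 38 * 384.42 = 14607.96
  RAM: 21 * 187.4 = 3935.4
  Laptop: 29 * 257.48 = 7466.92
Grand total = 14607.96 + 3935.4 + 7466.92 = 26010.28

ANSWER: 26010.28


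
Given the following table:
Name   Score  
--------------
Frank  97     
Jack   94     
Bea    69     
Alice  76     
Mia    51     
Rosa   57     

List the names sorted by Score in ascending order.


Sorting by Score (ascending):
  Mia: 51
  Rosa: 57
  Bea: 69
  Alice: 76
  Jack: 94
  Frank: 97


ANSWER: Mia, Rosa, Bea, Alice, Jack, Frank


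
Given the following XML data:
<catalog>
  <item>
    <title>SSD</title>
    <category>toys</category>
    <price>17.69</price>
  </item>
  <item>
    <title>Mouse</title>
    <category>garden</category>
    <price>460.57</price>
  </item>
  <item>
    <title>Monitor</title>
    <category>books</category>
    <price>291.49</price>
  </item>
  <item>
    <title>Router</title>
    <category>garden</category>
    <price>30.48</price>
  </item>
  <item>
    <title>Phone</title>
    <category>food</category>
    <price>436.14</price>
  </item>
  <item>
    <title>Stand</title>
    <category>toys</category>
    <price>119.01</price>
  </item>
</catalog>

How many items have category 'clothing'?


Scanning <item> elements for <category>clothing</category>:
Count: 0

ANSWER: 0


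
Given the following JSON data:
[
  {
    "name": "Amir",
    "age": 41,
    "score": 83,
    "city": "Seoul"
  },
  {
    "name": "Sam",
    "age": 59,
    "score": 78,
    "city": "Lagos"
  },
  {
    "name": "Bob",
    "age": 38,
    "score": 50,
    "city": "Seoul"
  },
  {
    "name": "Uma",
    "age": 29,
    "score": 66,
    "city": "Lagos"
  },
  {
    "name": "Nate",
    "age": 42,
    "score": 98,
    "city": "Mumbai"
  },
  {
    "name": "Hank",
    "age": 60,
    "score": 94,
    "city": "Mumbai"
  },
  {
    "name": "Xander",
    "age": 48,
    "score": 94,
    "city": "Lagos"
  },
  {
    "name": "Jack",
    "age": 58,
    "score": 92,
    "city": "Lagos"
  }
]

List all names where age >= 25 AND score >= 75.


Checking both conditions:
  Amir (age=41, score=83) -> YES
  Sam (age=59, score=78) -> YES
  Bob (age=38, score=50) -> no
  Uma (age=29, score=66) -> no
  Nate (age=42, score=98) -> YES
  Hank (age=60, score=94) -> YES
  Xander (age=48, score=94) -> YES
  Jack (age=58, score=92) -> YES


ANSWER: Amir, Sam, Nate, Hank, Xander, Jack
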